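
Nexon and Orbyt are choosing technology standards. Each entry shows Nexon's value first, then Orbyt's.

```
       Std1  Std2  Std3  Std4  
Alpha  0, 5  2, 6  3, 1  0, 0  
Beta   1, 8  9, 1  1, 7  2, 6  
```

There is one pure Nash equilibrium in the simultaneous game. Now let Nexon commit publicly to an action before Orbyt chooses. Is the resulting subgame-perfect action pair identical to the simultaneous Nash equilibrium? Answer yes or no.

no

Work backward from Orbyt's decision.
- Alpha: Orbyt compares 5, 6, 1, 0 and picks Std2; Nexon would get 2.
- Beta: Orbyt compares 8, 1, 7, 6 and picks Std1; Nexon would get 1.
Maximizing over 2, 1, Nexon chooses Alpha. Subgame-perfect outcome: (Alpha, Std2) with payoffs (2, 6).
Under simultaneous play:
Nexon's best replies: Std1→Beta; Std2→Beta; Std3→Alpha; Std4→Beta.
Orbyt's best replies: Alpha→Std2; Beta→Std1.
Only (Beta, Std1) has each player best-responding; Nash payoffs (1, 8).
Sequential outcome (Alpha, Std2) differs from the Nash profile (Beta, Std1).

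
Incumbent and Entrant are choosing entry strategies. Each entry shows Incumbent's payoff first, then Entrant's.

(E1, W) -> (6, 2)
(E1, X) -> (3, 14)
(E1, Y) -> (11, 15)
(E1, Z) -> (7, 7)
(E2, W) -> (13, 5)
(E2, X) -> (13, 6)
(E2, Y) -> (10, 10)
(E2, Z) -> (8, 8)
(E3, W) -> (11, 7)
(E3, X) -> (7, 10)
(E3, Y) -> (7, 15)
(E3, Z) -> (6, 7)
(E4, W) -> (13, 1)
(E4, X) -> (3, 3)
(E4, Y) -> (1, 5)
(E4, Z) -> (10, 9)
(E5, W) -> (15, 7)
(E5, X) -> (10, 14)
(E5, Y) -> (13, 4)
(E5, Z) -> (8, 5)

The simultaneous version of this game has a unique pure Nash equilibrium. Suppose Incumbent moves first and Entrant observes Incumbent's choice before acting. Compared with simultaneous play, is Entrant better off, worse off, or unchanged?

better off

Entrant best-responds to each possible Incumbent move:
- E1 → Entrant plays Y (best of 2, 14, 15, 7); Incumbent gets 11.
- E2 → Entrant plays Y (best of 5, 6, 10, 8); Incumbent gets 10.
- E3 → Entrant plays Y (best of 7, 10, 15, 7); Incumbent gets 7.
- E4 → Entrant plays Z (best of 1, 3, 5, 9); Incumbent gets 10.
- E5 → Entrant plays X (best of 7, 14, 4, 5); Incumbent gets 10.
Incumbent's induced payoffs are 11, 10, 7, 10, 10, so Incumbent commits to E1. Subgame-perfect outcome: (E1, Y) with payoffs (11, 15).
Now find the simultaneous Nash equilibrium.
Incumbent's best replies: W→E5; X→E2; Y→E5; Z→E4.
Entrant's best replies: E1→Y; E2→Y; E3→Y; E4→Z; E5→X.
Only (E4, Z) has each player best-responding; Nash payoffs (10, 9).
Entrant earns 15 sequentially versus 9 at the Nash outcome: better off.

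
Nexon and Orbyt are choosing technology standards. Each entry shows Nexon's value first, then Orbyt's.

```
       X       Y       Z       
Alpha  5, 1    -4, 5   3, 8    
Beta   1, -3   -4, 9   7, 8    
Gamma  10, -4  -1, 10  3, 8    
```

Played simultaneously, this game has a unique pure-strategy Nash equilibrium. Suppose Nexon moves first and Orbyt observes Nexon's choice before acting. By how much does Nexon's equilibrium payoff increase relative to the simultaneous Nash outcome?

Orbyt best-responds to each possible Nexon move:
- Alpha → Orbyt plays Z (best of 1, 5, 8); Nexon gets 3.
- Beta → Orbyt plays Y (best of -3, 9, 8); Nexon gets -4.
- Gamma → Orbyt plays Y (best of -4, 10, 8); Nexon gets -1.
Among 3, -4, -1, the best is 3 at Alpha. Subgame-perfect outcome: (Alpha, Z) with payoffs (3, 8).
For the simultaneous game, intersect best replies.
Nexon's best replies: X→Gamma; Y→Gamma; Z→Beta.
Orbyt's best replies: Alpha→Z; Beta→Y; Gamma→Y.
The unique mutual best reply is (Gamma, Y), giving (-1, 10).
Nexon's commitment gain: 3 − -1 = 4.

4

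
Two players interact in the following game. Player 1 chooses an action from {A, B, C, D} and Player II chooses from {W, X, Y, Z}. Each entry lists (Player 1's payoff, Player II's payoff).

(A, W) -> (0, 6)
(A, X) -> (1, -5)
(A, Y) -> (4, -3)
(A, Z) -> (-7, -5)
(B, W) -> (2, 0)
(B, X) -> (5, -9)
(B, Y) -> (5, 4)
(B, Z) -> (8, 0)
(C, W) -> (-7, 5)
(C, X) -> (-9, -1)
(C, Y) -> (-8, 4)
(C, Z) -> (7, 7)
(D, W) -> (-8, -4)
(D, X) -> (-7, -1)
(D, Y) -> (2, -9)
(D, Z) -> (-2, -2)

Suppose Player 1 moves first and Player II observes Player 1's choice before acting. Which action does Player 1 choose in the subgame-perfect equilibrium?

Backward induction with Player 1 moving first.
- A: Player II compares 6, -5, -3, -5 and picks W; Player 1 would get 0.
- B: Player II compares 0, -9, 4, 0 and picks Y; Player 1 would get 5.
- C: Player II compares 5, -1, 4, 7 and picks Z; Player 1 would get 7.
- D: Player II compares -4, -1, -9, -2 and picks X; Player 1 would get -7.
Among 0, 5, 7, -7, the best is 7 at C. Subgame-perfect outcome: (C, Z) with payoffs (7, 7).

C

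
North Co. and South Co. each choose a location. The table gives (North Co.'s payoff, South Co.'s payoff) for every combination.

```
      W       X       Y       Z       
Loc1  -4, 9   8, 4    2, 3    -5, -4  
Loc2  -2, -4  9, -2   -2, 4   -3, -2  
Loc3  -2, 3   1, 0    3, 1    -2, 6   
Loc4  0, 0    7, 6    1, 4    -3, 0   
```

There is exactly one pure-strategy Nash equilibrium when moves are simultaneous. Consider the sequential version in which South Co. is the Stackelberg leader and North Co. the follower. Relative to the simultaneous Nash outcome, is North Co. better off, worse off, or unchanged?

Solve by backward induction (South Co. leads).
- W: BR = Loc4, leader payoff 0.
- X: BR = Loc2, leader payoff -2.
- Y: BR = Loc3, leader payoff 1.
- Z: BR = Loc3, leader payoff 6.
South Co.'s induced payoffs are 0, -2, 1, 6, so South Co. commits to Z. Subgame-perfect outcome: (Loc3, Z) with payoffs (-2, 6).
Now find the simultaneous Nash equilibrium.
North Co.'s best replies: W→Loc4; X→Loc2; Y→Loc3; Z→Loc3.
South Co.'s best replies: Loc1→W; Loc2→Y; Loc3→Z; Loc4→X.
Only (Loc3, Z) has each player best-responding; Nash payoffs (-2, 6).
North Co. earns -2 sequentially versus -2 at the Nash outcome: unchanged.

unchanged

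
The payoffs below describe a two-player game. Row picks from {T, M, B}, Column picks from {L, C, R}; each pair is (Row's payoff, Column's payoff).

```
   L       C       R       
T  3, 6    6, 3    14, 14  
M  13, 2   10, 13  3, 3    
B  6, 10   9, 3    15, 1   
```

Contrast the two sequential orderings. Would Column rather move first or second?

If Row leads: Column's best replies are T→R, M→C, B→L; Row's induced payoffs 14, 10, 6; outcome (T, R), payoffs (14, 14).
If Column leads: Row's best replies are L→M, C→M, R→B; Column's induced payoffs 2, 13, 1; outcome (M, C), payoffs (10, 13).
Column gets 13 moving first and 14 moving second, so Column prefers to move second.

second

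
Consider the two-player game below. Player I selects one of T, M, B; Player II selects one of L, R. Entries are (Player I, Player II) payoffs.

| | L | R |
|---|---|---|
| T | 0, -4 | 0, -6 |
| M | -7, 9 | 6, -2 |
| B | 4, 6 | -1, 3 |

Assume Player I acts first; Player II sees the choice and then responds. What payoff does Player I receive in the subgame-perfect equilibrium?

Solve by backward induction (Player I leads).
- T → Player II plays L (best of -4, -6); Player I gets 0.
- M → Player II plays L (best of 9, -2); Player I gets -7.
- B → Player II plays L (best of 6, 3); Player I gets 4.
Among 0, -7, 4, the best is 4 at B. Subgame-perfect outcome: (B, L) with payoffs (4, 6).

4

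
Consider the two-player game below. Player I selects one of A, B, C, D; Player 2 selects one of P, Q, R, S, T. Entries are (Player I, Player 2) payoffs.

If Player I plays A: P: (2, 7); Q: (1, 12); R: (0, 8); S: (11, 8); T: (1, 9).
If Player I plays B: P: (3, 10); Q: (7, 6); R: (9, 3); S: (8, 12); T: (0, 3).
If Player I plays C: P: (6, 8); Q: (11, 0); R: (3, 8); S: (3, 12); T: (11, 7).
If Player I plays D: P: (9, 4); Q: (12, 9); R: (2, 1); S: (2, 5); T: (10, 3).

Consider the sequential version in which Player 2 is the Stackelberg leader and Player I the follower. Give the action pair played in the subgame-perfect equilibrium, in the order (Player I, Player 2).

Backward induction with Player 2 moving first.
- P → Player I plays D (best of 2, 3, 6, 9); Player 2 gets 4.
- Q → Player I plays D (best of 1, 7, 11, 12); Player 2 gets 9.
- R → Player I plays B (best of 0, 9, 3, 2); Player 2 gets 3.
- S → Player I plays A (best of 11, 8, 3, 2); Player 2 gets 8.
- T → Player I plays C (best of 1, 0, 11, 10); Player 2 gets 7.
Among 4, 9, 3, 8, 7, the best is 9 at Q. Subgame-perfect outcome: (D, Q) with payoffs (12, 9).

(D, Q)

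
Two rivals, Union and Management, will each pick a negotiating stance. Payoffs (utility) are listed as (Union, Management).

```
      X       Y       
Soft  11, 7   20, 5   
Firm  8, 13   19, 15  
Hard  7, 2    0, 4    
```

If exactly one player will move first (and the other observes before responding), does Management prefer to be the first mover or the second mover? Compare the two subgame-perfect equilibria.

second

If Union leads: Management's best replies are Soft→X, Firm→Y, Hard→Y; Union's induced payoffs 11, 19, 0; outcome (Firm, Y), payoffs (19, 15).
If Management leads: Union's best replies are X→Soft, Y→Soft; Management's induced payoffs 7, 5; outcome (Soft, X), payoffs (11, 7).
Management gets 7 moving first and 15 moving second, so Management prefers to move second.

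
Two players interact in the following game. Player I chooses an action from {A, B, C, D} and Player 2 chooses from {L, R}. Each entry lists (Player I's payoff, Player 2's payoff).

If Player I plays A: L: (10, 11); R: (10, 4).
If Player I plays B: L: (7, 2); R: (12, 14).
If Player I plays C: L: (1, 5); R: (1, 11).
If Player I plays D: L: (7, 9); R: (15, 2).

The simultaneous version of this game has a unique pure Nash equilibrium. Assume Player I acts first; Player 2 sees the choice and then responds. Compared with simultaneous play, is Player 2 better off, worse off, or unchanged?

better off

Backward induction with Player I moving first.
- A: BR = L, leader payoff 10.
- B: BR = R, leader payoff 12.
- C: BR = R, leader payoff 1.
- D: BR = L, leader payoff 7.
Among 10, 12, 1, 7, the best is 12 at B. Subgame-perfect outcome: (B, R) with payoffs (12, 14).
For the simultaneous game, intersect best replies.
Player I's best replies: L→A; R→D.
Player 2's best replies: A→L; B→R; C→R; D→L.
The unique mutual best reply is (A, L), giving (10, 11).
Player 2 earns 14 sequentially versus 11 at the Nash outcome: better off.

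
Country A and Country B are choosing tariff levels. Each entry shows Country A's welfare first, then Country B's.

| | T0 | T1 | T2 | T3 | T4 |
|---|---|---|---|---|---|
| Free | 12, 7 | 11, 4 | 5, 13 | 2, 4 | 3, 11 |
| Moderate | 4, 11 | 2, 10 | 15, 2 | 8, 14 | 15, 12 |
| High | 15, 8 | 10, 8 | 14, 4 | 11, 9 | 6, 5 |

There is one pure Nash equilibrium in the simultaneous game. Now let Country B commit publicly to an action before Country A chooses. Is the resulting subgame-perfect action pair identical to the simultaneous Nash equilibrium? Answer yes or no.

no

Solve by backward induction (Country B leads).
- T0: Country A compares 12, 4, 15 and picks High; Country B would get 8.
- T1: Country A compares 11, 2, 10 and picks Free; Country B would get 4.
- T2: Country A compares 5, 15, 14 and picks Moderate; Country B would get 2.
- T3: Country A compares 2, 8, 11 and picks High; Country B would get 9.
- T4: Country A compares 3, 15, 6 and picks Moderate; Country B would get 12.
Country B's induced payoffs are 8, 4, 2, 9, 12, so Country B commits to T4. Subgame-perfect outcome: (Moderate, T4) with payoffs (15, 12).
Now find the simultaneous Nash equilibrium.
Country A's best replies: T0→High; T1→Free; T2→Moderate; T3→High; T4→Moderate.
Country B's best replies: Free→T2; Moderate→T3; High→T3.
Only (High, T3) has each player best-responding; Nash payoffs (11, 9).
Sequential outcome (Moderate, T4) differs from the Nash profile (High, T3).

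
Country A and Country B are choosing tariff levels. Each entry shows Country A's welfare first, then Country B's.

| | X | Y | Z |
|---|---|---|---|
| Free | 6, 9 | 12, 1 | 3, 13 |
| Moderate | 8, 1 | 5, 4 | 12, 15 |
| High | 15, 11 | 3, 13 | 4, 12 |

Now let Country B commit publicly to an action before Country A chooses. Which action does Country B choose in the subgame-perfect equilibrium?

Z

Country A best-responds to each possible Country B move:
- X → Country A plays High (best of 6, 8, 15); Country B gets 11.
- Y → Country A plays Free (best of 12, 5, 3); Country B gets 1.
- Z → Country A plays Moderate (best of 3, 12, 4); Country B gets 15.
Maximizing over 11, 1, 15, Country B chooses Z. Subgame-perfect outcome: (Moderate, Z) with payoffs (12, 15).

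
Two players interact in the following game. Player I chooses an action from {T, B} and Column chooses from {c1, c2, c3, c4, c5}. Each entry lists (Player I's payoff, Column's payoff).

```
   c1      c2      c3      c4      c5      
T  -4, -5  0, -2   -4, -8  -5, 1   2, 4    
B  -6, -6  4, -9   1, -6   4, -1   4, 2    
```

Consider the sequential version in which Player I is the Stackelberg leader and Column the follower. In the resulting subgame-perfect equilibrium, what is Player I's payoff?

4

Backward induction with Player I moving first.
- T: BR = c5, leader payoff 2.
- B: BR = c5, leader payoff 4.
Among 2, 4, the best is 4 at B. Subgame-perfect outcome: (B, c5) with payoffs (4, 2).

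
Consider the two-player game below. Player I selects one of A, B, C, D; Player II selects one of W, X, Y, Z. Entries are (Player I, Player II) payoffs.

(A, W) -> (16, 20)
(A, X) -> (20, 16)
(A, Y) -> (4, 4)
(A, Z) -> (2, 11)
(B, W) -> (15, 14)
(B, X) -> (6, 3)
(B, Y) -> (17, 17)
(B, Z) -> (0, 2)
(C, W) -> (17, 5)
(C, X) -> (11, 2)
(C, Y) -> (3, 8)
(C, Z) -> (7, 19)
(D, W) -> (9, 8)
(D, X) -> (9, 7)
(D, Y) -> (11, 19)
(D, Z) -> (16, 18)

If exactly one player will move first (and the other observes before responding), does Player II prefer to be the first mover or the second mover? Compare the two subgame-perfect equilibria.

first

If Player I leads: Player II's best replies are A→W, B→Y, C→Z, D→Y; Player I's induced payoffs 16, 17, 7, 11; outcome (B, Y), payoffs (17, 17).
If Player II leads: Player I's best replies are W→C, X→A, Y→B, Z→D; Player II's induced payoffs 5, 16, 17, 18; outcome (D, Z), payoffs (16, 18).
Player II gets 18 moving first and 17 moving second, so Player II prefers to move first.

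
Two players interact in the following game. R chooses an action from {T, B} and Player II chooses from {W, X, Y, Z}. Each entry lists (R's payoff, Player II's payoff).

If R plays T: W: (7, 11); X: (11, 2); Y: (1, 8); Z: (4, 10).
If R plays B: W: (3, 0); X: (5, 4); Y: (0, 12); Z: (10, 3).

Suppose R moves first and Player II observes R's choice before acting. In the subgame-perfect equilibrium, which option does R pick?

T

Solve by backward induction (R leads).
- T → Player II plays W (best of 11, 2, 8, 10); R gets 7.
- B → Player II plays Y (best of 0, 4, 12, 3); R gets 0.
Maximizing over 7, 0, R chooses T. Subgame-perfect outcome: (T, W) with payoffs (7, 11).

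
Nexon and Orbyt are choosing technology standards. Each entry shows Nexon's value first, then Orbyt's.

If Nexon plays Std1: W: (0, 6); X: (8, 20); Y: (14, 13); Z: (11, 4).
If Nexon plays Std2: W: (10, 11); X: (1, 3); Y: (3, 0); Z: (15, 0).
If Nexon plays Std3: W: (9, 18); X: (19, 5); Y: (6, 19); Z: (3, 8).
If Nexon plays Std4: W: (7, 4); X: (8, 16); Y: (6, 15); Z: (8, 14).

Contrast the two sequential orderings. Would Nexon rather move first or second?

second

If Nexon leads: Orbyt's best replies are Std1→X, Std2→W, Std3→Y, Std4→X; Nexon's induced payoffs 8, 10, 6, 8; outcome (Std2, W), payoffs (10, 11).
If Orbyt leads: Nexon's best replies are W→Std2, X→Std3, Y→Std1, Z→Std2; Orbyt's induced payoffs 11, 5, 13, 0; outcome (Std1, Y), payoffs (14, 13).
Nexon gets 10 moving first and 14 moving second, so Nexon prefers to move second.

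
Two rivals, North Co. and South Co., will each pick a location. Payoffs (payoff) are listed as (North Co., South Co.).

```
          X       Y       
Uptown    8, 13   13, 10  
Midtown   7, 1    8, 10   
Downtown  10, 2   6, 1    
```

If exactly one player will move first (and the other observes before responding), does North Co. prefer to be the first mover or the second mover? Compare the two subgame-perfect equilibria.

If North Co. leads: South Co.'s best replies are Uptown→X, Midtown→Y, Downtown→X; North Co.'s induced payoffs 8, 8, 10; outcome (Downtown, X), payoffs (10, 2).
If South Co. leads: North Co.'s best replies are X→Downtown, Y→Uptown; South Co.'s induced payoffs 2, 10; outcome (Uptown, Y), payoffs (13, 10).
North Co. gets 10 moving first and 13 moving second, so North Co. prefers to move second.

second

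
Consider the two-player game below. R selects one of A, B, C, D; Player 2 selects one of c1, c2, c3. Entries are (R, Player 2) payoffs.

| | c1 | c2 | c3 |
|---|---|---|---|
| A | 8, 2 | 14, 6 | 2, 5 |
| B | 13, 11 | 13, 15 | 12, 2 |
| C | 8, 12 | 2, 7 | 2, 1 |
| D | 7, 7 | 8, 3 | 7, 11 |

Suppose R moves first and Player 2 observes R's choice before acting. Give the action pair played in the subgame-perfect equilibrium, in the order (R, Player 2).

Work backward from Player 2's decision.
- A: BR = c2, leader payoff 14.
- B: BR = c2, leader payoff 13.
- C: BR = c1, leader payoff 8.
- D: BR = c3, leader payoff 7.
Among 14, 13, 8, 7, the best is 14 at A. Subgame-perfect outcome: (A, c2) with payoffs (14, 6).

(A, c2)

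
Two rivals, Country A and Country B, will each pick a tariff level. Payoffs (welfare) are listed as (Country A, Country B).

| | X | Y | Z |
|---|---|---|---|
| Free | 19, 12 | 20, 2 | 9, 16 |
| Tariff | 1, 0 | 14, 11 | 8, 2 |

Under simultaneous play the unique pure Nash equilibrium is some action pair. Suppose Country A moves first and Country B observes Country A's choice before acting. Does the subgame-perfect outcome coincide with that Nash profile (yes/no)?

no

Solve by backward induction (Country A leads).
- Free → Country B plays Z (best of 12, 2, 16); Country A gets 9.
- Tariff → Country B plays Y (best of 0, 11, 2); Country A gets 14.
Maximizing over 9, 14, Country A chooses Tariff. Subgame-perfect outcome: (Tariff, Y) with payoffs (14, 11).
For the simultaneous game, intersect best replies.
Country A's best replies: X→Free; Y→Free; Z→Free.
Country B's best replies: Free→Z; Tariff→Y.
Only (Free, Z) has each player best-responding; Nash payoffs (9, 16).
Sequential outcome (Tariff, Y) differs from the Nash profile (Free, Z).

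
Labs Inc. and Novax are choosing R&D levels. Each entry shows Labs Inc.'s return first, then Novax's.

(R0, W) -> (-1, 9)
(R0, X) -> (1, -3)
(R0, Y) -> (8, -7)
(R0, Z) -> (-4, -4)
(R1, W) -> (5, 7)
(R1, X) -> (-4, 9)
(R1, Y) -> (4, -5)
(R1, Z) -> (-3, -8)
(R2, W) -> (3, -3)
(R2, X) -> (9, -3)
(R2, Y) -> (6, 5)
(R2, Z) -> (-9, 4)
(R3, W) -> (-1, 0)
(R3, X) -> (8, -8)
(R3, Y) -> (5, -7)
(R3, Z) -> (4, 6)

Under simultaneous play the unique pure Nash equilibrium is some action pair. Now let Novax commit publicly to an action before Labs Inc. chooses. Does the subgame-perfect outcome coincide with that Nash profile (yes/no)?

Solve by backward induction (Novax leads).
- W → Labs Inc. plays R1 (best of -1, 5, 3, -1); Novax gets 7.
- X → Labs Inc. plays R2 (best of 1, -4, 9, 8); Novax gets -3.
- Y → Labs Inc. plays R0 (best of 8, 4, 6, 5); Novax gets -7.
- Z → Labs Inc. plays R3 (best of -4, -3, -9, 4); Novax gets 6.
Novax's induced payoffs are 7, -3, -7, 6, so Novax commits to W. Subgame-perfect outcome: (R1, W) with payoffs (5, 7).
Now find the simultaneous Nash equilibrium.
Labs Inc.'s best replies: W→R1; X→R2; Y→R0; Z→R3.
Novax's best replies: R0→W; R1→X; R2→Y; R3→Z.
The unique mutual best reply is (R3, Z), giving (4, 6).
Sequential outcome (R1, W) differs from the Nash profile (R3, Z).

no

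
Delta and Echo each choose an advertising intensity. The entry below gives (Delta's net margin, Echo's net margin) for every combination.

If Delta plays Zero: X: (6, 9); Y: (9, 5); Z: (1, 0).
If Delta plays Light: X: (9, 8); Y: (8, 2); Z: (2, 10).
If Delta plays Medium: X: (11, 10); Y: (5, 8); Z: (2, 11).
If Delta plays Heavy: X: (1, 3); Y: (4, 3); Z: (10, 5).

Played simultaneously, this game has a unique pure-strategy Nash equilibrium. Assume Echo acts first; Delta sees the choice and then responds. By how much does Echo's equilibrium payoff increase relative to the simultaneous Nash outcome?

5

Delta best-responds to each possible Echo move:
- X: Delta compares 6, 9, 11, 1 and picks Medium; Echo would get 10.
- Y: Delta compares 9, 8, 5, 4 and picks Zero; Echo would get 5.
- Z: Delta compares 1, 2, 2, 10 and picks Heavy; Echo would get 5.
Echo's induced payoffs are 10, 5, 5, so Echo commits to X. Subgame-perfect outcome: (Medium, X) with payoffs (11, 10).
For the simultaneous game, intersect best replies.
Delta's best replies: X→Medium; Y→Zero; Z→Heavy.
Echo's best replies: Zero→X; Light→Z; Medium→Z; Heavy→Z.
The unique mutual best reply is (Heavy, Z), giving (10, 5).
Echo's commitment gain: 10 − 5 = 5.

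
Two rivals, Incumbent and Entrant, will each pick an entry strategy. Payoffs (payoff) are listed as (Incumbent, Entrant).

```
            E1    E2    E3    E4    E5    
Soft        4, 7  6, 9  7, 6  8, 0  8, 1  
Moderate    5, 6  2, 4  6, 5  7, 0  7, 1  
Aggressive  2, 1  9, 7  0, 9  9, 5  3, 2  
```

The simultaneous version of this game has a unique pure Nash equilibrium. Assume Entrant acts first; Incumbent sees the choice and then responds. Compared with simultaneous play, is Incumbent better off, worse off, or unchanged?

Incumbent best-responds to each possible Entrant move:
- E1: Incumbent compares 4, 5, 2 and picks Moderate; Entrant would get 6.
- E2: Incumbent compares 6, 2, 9 and picks Aggressive; Entrant would get 7.
- E3: Incumbent compares 7, 6, 0 and picks Soft; Entrant would get 6.
- E4: Incumbent compares 8, 7, 9 and picks Aggressive; Entrant would get 5.
- E5: Incumbent compares 8, 7, 3 and picks Soft; Entrant would get 1.
Maximizing over 6, 7, 6, 5, 1, Entrant chooses E2. Subgame-perfect outcome: (Aggressive, E2) with payoffs (9, 7).
Now find the simultaneous Nash equilibrium.
Incumbent's best replies: E1→Moderate; E2→Aggressive; E3→Soft; E4→Aggressive; E5→Soft.
Entrant's best replies: Soft→E2; Moderate→E1; Aggressive→E3.
Only (Moderate, E1) has each player best-responding; Nash payoffs (5, 6).
Incumbent earns 9 sequentially versus 5 at the Nash outcome: better off.

better off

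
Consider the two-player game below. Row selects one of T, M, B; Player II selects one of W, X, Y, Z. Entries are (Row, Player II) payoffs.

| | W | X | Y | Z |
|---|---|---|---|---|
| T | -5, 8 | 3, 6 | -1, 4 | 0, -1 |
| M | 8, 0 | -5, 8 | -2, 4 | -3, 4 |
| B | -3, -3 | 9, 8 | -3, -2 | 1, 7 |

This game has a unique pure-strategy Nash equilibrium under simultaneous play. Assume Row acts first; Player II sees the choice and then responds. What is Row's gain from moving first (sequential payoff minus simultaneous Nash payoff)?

Backward induction with Row moving first.
- T: Player II compares 8, 6, 4, -1 and picks W; Row would get -5.
- M: Player II compares 0, 8, 4, 4 and picks X; Row would get -5.
- B: Player II compares -3, 8, -2, 7 and picks X; Row would get 9.
Among -5, -5, 9, the best is 9 at B. Subgame-perfect outcome: (B, X) with payoffs (9, 8).
For the simultaneous game, intersect best replies.
Row's best replies: W→M; X→B; Y→T; Z→B.
Player II's best replies: T→W; M→X; B→X.
Only (B, X) has each player best-responding; Nash payoffs (9, 8).
Row's commitment gain: 9 − 9 = 0.

0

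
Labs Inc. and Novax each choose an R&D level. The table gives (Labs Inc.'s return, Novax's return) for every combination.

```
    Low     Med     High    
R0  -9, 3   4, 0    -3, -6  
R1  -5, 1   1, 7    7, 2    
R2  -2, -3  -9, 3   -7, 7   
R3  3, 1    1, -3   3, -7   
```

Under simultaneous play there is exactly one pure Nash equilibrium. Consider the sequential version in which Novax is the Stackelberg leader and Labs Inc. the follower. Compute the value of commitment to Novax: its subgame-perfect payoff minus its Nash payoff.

1

Work backward from Labs Inc.'s decision.
- Low → Labs Inc. plays R3 (best of -9, -5, -2, 3); Novax gets 1.
- Med → Labs Inc. plays R0 (best of 4, 1, -9, 1); Novax gets 0.
- High → Labs Inc. plays R1 (best of -3, 7, -7, 3); Novax gets 2.
Among 1, 0, 2, the best is 2 at High. Subgame-perfect outcome: (R1, High) with payoffs (7, 2).
Under simultaneous play:
Labs Inc.'s best replies: Low→R3; Med→R0; High→R1.
Novax's best replies: R0→Low; R1→Med; R2→High; R3→Low.
The unique mutual best reply is (R3, Low), giving (3, 1).
Novax's commitment gain: 2 − 1 = 1.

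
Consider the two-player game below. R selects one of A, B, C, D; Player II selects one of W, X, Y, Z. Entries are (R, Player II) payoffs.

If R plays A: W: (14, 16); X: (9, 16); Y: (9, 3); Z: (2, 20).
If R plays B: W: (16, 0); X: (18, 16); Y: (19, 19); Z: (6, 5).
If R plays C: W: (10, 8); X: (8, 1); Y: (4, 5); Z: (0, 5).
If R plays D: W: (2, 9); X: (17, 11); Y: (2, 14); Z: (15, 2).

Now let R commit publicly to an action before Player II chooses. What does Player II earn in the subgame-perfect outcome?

Work backward from Player II's decision.
- A → Player II plays Z (best of 16, 16, 3, 20); R gets 2.
- B → Player II plays Y (best of 0, 16, 19, 5); R gets 19.
- C → Player II plays W (best of 8, 1, 5, 5); R gets 10.
- D → Player II plays Y (best of 9, 11, 14, 2); R gets 2.
Among 2, 19, 10, 2, the best is 19 at B. Subgame-perfect outcome: (B, Y) with payoffs (19, 19).

19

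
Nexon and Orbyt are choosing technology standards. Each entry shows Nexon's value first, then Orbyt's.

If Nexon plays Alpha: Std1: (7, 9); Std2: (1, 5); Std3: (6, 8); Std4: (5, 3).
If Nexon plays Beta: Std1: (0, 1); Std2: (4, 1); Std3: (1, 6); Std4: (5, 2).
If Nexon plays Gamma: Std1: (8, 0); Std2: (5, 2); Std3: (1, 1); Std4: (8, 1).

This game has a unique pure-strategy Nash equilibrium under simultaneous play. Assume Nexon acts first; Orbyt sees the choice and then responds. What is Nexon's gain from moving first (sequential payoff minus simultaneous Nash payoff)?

Backward induction with Nexon moving first.
- Alpha: BR = Std1, leader payoff 7.
- Beta: BR = Std3, leader payoff 1.
- Gamma: BR = Std2, leader payoff 5.
Nexon's induced payoffs are 7, 1, 5, so Nexon commits to Alpha. Subgame-perfect outcome: (Alpha, Std1) with payoffs (7, 9).
For the simultaneous game, intersect best replies.
Nexon's best replies: Std1→Gamma; Std2→Gamma; Std3→Alpha; Std4→Gamma.
Orbyt's best replies: Alpha→Std1; Beta→Std3; Gamma→Std2.
The unique mutual best reply is (Gamma, Std2), giving (5, 2).
Nexon's commitment gain: 7 − 5 = 2.

2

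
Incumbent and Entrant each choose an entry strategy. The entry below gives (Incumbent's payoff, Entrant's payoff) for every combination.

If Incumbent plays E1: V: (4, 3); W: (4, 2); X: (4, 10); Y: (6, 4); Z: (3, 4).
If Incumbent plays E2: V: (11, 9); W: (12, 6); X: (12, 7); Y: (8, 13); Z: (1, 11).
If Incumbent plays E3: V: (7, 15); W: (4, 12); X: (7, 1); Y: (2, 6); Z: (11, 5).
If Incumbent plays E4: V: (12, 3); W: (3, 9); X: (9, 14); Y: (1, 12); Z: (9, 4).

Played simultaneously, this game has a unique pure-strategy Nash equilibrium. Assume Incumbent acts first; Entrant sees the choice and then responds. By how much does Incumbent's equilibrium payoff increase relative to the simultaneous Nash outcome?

1

Backward induction with Incumbent moving first.
- E1: Entrant compares 3, 2, 10, 4, 4 and picks X; Incumbent would get 4.
- E2: Entrant compares 9, 6, 7, 13, 11 and picks Y; Incumbent would get 8.
- E3: Entrant compares 15, 12, 1, 6, 5 and picks V; Incumbent would get 7.
- E4: Entrant compares 3, 9, 14, 12, 4 and picks X; Incumbent would get 9.
Among 4, 8, 7, 9, the best is 9 at E4. Subgame-perfect outcome: (E4, X) with payoffs (9, 14).
For the simultaneous game, intersect best replies.
Incumbent's best replies: V→E4; W→E2; X→E2; Y→E2; Z→E3.
Entrant's best replies: E1→X; E2→Y; E3→V; E4→X.
The unique mutual best reply is (E2, Y), giving (8, 13).
Incumbent's commitment gain: 9 − 8 = 1.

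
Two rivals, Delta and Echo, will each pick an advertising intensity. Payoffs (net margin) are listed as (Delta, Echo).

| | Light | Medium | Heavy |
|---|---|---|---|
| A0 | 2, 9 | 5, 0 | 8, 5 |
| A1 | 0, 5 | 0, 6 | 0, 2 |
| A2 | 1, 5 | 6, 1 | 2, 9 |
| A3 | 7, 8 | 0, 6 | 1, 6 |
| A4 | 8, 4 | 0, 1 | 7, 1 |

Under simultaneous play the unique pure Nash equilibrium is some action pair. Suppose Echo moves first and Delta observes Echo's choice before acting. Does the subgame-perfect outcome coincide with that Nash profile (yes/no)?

Solve by backward induction (Echo leads).
- Light → Delta plays A4 (best of 2, 0, 1, 7, 8); Echo gets 4.
- Medium → Delta plays A2 (best of 5, 0, 6, 0, 0); Echo gets 1.
- Heavy → Delta plays A0 (best of 8, 0, 2, 1, 7); Echo gets 5.
Maximizing over 4, 1, 5, Echo chooses Heavy. Subgame-perfect outcome: (A0, Heavy) with payoffs (8, 5).
For the simultaneous game, intersect best replies.
Delta's best replies: Light→A4; Medium→A2; Heavy→A0.
Echo's best replies: A0→Light; A1→Medium; A2→Heavy; A3→Light; A4→Light.
The unique mutual best reply is (A4, Light), giving (8, 4).
Sequential outcome (A0, Heavy) differs from the Nash profile (A4, Light).

no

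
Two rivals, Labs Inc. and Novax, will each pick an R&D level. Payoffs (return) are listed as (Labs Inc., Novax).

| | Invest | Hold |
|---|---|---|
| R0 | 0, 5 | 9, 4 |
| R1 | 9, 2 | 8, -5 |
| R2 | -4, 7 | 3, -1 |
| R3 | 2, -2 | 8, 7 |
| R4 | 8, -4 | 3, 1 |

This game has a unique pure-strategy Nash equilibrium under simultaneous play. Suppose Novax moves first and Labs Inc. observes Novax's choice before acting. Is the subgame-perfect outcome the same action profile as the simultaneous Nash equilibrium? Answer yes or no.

Backward induction with Novax moving first.
- Invest → Labs Inc. plays R1 (best of 0, 9, -4, 2, 8); Novax gets 2.
- Hold → Labs Inc. plays R0 (best of 9, 8, 3, 8, 3); Novax gets 4.
Among 2, 4, the best is 4 at Hold. Subgame-perfect outcome: (R0, Hold) with payoffs (9, 4).
Under simultaneous play:
Labs Inc.'s best replies: Invest→R1; Hold→R0.
Novax's best replies: R0→Invest; R1→Invest; R2→Invest; R3→Hold; R4→Hold.
The unique mutual best reply is (R1, Invest), giving (9, 2).
Sequential outcome (R0, Hold) differs from the Nash profile (R1, Invest).

no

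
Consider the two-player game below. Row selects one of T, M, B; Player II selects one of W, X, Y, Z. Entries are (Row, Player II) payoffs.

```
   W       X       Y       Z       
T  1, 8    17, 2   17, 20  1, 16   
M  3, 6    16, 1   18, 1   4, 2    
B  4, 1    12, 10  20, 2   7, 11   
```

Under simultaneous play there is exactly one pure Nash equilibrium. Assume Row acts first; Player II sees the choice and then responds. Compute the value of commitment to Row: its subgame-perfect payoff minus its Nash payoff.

10

Player II best-responds to each possible Row move:
- T: BR = Y, leader payoff 17.
- M: BR = W, leader payoff 3.
- B: BR = Z, leader payoff 7.
Among 17, 3, 7, the best is 17 at T. Subgame-perfect outcome: (T, Y) with payoffs (17, 20).
Now find the simultaneous Nash equilibrium.
Row's best replies: W→B; X→T; Y→B; Z→B.
Player II's best replies: T→Y; M→W; B→Z.
The unique mutual best reply is (B, Z), giving (7, 11).
Row's commitment gain: 17 − 7 = 10.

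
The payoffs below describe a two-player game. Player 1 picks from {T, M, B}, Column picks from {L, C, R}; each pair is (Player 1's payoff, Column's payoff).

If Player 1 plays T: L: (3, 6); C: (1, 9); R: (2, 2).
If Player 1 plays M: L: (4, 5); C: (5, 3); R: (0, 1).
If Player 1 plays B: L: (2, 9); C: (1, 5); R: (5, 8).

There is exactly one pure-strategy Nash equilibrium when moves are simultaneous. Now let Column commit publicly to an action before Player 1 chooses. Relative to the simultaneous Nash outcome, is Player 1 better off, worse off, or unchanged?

Player 1 best-responds to each possible Column move:
- L → Player 1 plays M (best of 3, 4, 2); Column gets 5.
- C → Player 1 plays M (best of 1, 5, 1); Column gets 3.
- R → Player 1 plays B (best of 2, 0, 5); Column gets 8.
Column's induced payoffs are 5, 3, 8, so Column commits to R. Subgame-perfect outcome: (B, R) with payoffs (5, 8).
Under simultaneous play:
Player 1's best replies: L→M; C→M; R→B.
Column's best replies: T→C; M→L; B→L.
Only (M, L) has each player best-responding; Nash payoffs (4, 5).
Player 1 earns 5 sequentially versus 4 at the Nash outcome: better off.

better off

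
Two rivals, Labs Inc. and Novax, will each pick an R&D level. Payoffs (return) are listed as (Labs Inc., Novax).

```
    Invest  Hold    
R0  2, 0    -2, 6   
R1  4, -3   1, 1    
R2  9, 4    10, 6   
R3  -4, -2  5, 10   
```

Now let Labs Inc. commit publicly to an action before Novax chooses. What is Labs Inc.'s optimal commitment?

Work backward from Novax's decision.
- R0: Novax compares 0, 6 and picks Hold; Labs Inc. would get -2.
- R1: Novax compares -3, 1 and picks Hold; Labs Inc. would get 1.
- R2: Novax compares 4, 6 and picks Hold; Labs Inc. would get 10.
- R3: Novax compares -2, 10 and picks Hold; Labs Inc. would get 5.
Among -2, 1, 10, 5, the best is 10 at R2. Subgame-perfect outcome: (R2, Hold) with payoffs (10, 6).

R2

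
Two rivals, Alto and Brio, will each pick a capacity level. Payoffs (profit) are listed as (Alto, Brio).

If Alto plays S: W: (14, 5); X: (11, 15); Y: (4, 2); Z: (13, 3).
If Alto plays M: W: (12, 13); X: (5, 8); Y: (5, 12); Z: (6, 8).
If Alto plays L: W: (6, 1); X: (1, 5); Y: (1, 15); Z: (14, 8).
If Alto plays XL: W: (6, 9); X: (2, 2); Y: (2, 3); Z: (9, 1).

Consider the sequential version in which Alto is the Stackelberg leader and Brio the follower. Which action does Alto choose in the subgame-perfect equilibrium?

M

Solve by backward induction (Alto leads).
- S: BR = X, leader payoff 11.
- M: BR = W, leader payoff 12.
- L: BR = Y, leader payoff 1.
- XL: BR = W, leader payoff 6.
Alto's induced payoffs are 11, 12, 1, 6, so Alto commits to M. Subgame-perfect outcome: (M, W) with payoffs (12, 13).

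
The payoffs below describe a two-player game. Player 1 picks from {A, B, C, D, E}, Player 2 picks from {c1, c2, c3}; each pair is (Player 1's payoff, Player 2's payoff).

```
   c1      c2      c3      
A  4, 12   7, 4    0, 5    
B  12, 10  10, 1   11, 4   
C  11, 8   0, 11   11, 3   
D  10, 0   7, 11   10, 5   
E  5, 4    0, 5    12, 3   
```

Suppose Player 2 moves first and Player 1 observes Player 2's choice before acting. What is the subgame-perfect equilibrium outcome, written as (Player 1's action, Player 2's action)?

Backward induction with Player 2 moving first.
- c1: BR = B, leader payoff 10.
- c2: BR = B, leader payoff 1.
- c3: BR = E, leader payoff 3.
Maximizing over 10, 1, 3, Player 2 chooses c1. Subgame-perfect outcome: (B, c1) with payoffs (12, 10).

(B, c1)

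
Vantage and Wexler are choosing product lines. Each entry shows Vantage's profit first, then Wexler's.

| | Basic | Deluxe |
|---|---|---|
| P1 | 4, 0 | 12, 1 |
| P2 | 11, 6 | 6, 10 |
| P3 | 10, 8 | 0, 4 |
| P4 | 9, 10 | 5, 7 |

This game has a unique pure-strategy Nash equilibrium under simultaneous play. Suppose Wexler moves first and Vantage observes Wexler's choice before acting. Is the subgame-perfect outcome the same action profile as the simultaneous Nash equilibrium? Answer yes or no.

no

Work backward from Vantage's decision.
- Basic: BR = P2, leader payoff 6.
- Deluxe: BR = P1, leader payoff 1.
Wexler's induced payoffs are 6, 1, so Wexler commits to Basic. Subgame-perfect outcome: (P2, Basic) with payoffs (11, 6).
Under simultaneous play:
Vantage's best replies: Basic→P2; Deluxe→P1.
Wexler's best replies: P1→Deluxe; P2→Deluxe; P3→Basic; P4→Basic.
The unique mutual best reply is (P1, Deluxe), giving (12, 1).
Sequential outcome (P2, Basic) differs from the Nash profile (P1, Deluxe).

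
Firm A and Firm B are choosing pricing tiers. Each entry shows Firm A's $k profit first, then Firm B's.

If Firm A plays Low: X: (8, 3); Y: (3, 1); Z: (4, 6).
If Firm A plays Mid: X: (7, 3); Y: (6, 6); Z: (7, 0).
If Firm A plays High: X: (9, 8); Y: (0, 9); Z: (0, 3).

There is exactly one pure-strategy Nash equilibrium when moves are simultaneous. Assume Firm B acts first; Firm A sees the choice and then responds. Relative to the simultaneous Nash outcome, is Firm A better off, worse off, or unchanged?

Backward induction with Firm B moving first.
- X: BR = High, leader payoff 8.
- Y: BR = Mid, leader payoff 6.
- Z: BR = Mid, leader payoff 0.
Among 8, 6, 0, the best is 8 at X. Subgame-perfect outcome: (High, X) with payoffs (9, 8).
Now find the simultaneous Nash equilibrium.
Firm A's best replies: X→High; Y→Mid; Z→Mid.
Firm B's best replies: Low→Z; Mid→Y; High→Y.
Only (Mid, Y) has each player best-responding; Nash payoffs (6, 6).
Firm A earns 9 sequentially versus 6 at the Nash outcome: better off.

better off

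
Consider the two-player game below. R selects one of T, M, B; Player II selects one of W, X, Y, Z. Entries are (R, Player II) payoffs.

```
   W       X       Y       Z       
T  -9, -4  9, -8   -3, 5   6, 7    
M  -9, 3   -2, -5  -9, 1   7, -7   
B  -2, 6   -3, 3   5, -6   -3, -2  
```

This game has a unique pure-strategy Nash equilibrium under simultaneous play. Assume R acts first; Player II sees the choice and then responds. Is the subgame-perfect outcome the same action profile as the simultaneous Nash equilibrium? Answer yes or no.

no

Solve by backward induction (R leads).
- T → Player II plays Z (best of -4, -8, 5, 7); R gets 6.
- M → Player II plays W (best of 3, -5, 1, -7); R gets -9.
- B → Player II plays W (best of 6, 3, -6, -2); R gets -2.
Among 6, -9, -2, the best is 6 at T. Subgame-perfect outcome: (T, Z) with payoffs (6, 7).
For the simultaneous game, intersect best replies.
R's best replies: W→B; X→T; Y→B; Z→M.
Player II's best replies: T→Z; M→W; B→W.
The unique mutual best reply is (B, W), giving (-2, 6).
Sequential outcome (T, Z) differs from the Nash profile (B, W).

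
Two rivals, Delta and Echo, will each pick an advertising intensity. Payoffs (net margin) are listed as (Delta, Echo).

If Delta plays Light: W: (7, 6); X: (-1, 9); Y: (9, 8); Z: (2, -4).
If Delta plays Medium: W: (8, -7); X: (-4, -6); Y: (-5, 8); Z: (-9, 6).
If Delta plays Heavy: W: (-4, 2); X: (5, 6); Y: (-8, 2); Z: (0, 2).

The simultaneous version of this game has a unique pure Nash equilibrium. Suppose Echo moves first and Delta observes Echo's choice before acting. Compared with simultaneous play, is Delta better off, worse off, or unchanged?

better off

Delta best-responds to each possible Echo move:
- W: Delta compares 7, 8, -4 and picks Medium; Echo would get -7.
- X: Delta compares -1, -4, 5 and picks Heavy; Echo would get 6.
- Y: Delta compares 9, -5, -8 and picks Light; Echo would get 8.
- Z: Delta compares 2, -9, 0 and picks Light; Echo would get -4.
Maximizing over -7, 6, 8, -4, Echo chooses Y. Subgame-perfect outcome: (Light, Y) with payoffs (9, 8).
Under simultaneous play:
Delta's best replies: W→Medium; X→Heavy; Y→Light; Z→Light.
Echo's best replies: Light→X; Medium→Y; Heavy→X.
Only (Heavy, X) has each player best-responding; Nash payoffs (5, 6).
Delta earns 9 sequentially versus 5 at the Nash outcome: better off.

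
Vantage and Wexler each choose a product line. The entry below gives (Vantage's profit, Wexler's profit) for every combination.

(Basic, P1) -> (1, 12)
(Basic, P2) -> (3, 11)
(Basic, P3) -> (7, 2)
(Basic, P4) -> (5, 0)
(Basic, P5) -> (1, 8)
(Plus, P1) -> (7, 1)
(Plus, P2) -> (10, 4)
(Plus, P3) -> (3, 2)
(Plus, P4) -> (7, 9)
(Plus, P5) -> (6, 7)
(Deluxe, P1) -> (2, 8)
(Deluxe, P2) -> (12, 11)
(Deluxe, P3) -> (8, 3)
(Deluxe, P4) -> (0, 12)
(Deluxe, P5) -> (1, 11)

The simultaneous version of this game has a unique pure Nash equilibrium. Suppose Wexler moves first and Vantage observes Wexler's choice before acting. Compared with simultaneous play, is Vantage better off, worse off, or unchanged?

Backward induction with Wexler moving first.
- P1: BR = Plus, leader payoff 1.
- P2: BR = Deluxe, leader payoff 11.
- P3: BR = Deluxe, leader payoff 3.
- P4: BR = Plus, leader payoff 9.
- P5: BR = Plus, leader payoff 7.
Wexler's induced payoffs are 1, 11, 3, 9, 7, so Wexler commits to P2. Subgame-perfect outcome: (Deluxe, P2) with payoffs (12, 11).
For the simultaneous game, intersect best replies.
Vantage's best replies: P1→Plus; P2→Deluxe; P3→Deluxe; P4→Plus; P5→Plus.
Wexler's best replies: Basic→P1; Plus→P4; Deluxe→P4.
The unique mutual best reply is (Plus, P4), giving (7, 9).
Vantage earns 12 sequentially versus 7 at the Nash outcome: better off.

better off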